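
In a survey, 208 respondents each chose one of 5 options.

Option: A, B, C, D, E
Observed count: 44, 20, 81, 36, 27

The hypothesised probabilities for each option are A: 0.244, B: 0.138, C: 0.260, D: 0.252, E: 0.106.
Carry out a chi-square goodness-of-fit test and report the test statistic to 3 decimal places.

Expected counts E_i = n·p_i: 208×0.244 = 50.752, 208×0.138 = 28.704, 208×0.260 = 54.08, 208×0.252 = 52.416, 208×0.106 = 22.048.
A: (44 − 50.752)²/50.752 = 45.589504/50.752 = 0.8983
B: (20 − 28.704)²/28.704 = 75.759616/28.704 = 2.6393
C: (81 − 54.08)²/54.08 = 724.6864/54.08 = 13.4003
D: (36 − 52.416)²/52.416 = 269.485056/52.416 = 5.1413
E: (27 − 22.048)²/22.048 = 24.522304/22.048 = 1.1122
Sum = 23.191

23.191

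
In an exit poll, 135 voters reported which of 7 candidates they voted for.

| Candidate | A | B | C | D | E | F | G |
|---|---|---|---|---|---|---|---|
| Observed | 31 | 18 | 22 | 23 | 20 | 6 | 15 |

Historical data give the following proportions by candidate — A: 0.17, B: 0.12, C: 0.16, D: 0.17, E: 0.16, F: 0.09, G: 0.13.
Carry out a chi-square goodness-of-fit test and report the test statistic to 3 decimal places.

6.633

Expected counts E_i = n·p_i: 135×0.17 = 22.95, 135×0.12 = 16.2, 135×0.16 = 21.6, 135×0.17 = 22.95, 135×0.16 = 21.6, 135×0.09 = 12.15, 135×0.13 = 17.55.
cat         O        E   (O−E)²/E
A          31    22.95     2.8236
B          18     16.2     0.2000
C          22     21.6     0.0074
D          23    22.95     0.0001
E          20     21.6     0.1185
F           6    12.15     3.1130
G          15    17.55     0.3705
Sum = 6.633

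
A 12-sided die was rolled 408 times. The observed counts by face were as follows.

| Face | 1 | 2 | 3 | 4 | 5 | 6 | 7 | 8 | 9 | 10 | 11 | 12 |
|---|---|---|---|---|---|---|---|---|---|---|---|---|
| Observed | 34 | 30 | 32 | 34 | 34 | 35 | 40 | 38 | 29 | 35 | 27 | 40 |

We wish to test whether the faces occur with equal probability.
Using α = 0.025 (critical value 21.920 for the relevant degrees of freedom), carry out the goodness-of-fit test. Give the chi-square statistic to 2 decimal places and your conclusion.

5.41; do not reject

Expected count for each of the 12 categories: 408/12 = 34.
χ² = (34−34)²/34 + (30−34)²/34 + (32−34)²/34 + (34−34)²/34 + (34−34)²/34 + (35−34)²/34 + (40−34)²/34 + (38−34)²/34 + (29−34)²/34 + (35−34)²/34 + (27−34)²/34 + (40−34)²/34
   = 0.000 + 0.471 + 0.118 + 0.000 + 0.000 + 0.029 + 1.059 + 0.471 + 0.735 + 0.029 + 1.441 + 1.059
Sum = 5.41
df = 11. Since 5.41 < 21.920, we do not reject H₀.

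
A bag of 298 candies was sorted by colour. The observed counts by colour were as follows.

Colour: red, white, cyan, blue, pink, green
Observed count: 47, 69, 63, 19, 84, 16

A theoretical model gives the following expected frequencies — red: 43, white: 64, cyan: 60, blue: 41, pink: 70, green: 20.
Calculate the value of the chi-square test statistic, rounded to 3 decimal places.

red: (47 − 43)²/43 = 16/43 = 0.3721
white: (69 − 64)²/64 = 25/64 = 0.3906
cyan: (63 − 60)²/60 = 9/60 = 0.1500
blue: (19 − 41)²/41 = 484/41 = 11.8049
pink: (84 − 70)²/70 = 196/70 = 2.8000
green: (16 − 20)²/20 = 16/20 = 0.8000
Sum = 16.318

16.318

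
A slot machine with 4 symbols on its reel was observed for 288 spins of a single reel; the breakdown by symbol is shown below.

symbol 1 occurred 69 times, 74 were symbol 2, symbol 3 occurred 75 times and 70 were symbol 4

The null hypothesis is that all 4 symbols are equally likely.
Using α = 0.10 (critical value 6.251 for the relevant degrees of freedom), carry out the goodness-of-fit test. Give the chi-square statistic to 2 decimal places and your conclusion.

Under H₀ each category has probability 1/4, so each expected count is 288/4 = 72.
cat           O        E   (O−E)²/E
symbol 1     69       72      0.125
symbol 2     74       72      0.056
symbol 3     75       72      0.125
symbol 4     70       72      0.056
Sum = 0.36
df = 3. Since 0.36 < 6.251, we do not reject H₀.

0.36; do not reject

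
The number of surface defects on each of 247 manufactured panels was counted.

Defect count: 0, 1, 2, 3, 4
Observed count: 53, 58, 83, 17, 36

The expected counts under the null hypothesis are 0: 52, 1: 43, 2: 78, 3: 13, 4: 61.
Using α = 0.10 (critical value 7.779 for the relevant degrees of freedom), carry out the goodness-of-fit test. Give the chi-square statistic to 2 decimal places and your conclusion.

17.05; reject

0: (53 − 52)²/52 = 1/52 = 0.019
1: (58 − 43)²/43 = 225/43 = 5.233
2: (83 − 78)²/78 = 25/78 = 0.321
3: (17 − 13)²/13 = 16/13 = 1.231
4: (36 − 61)²/61 = 625/61 = 10.246
Sum = 17.05
df = 4. Since 17.05 > 7.779, we reject H₀.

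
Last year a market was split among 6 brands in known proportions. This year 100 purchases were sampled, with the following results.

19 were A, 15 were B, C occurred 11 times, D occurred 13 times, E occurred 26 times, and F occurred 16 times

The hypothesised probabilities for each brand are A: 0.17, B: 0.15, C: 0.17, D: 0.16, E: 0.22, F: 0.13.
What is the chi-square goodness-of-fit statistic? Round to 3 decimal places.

4.335

Expected counts E_i = n·p_i: 100×0.17 = 17, 100×0.15 = 15, 100×0.17 = 17, 100×0.16 = 16, 100×0.22 = 22, 100×0.13 = 13.
A: (19 − 17)²/17 = 4/17 = 0.2353
B: (15 − 15)²/15 = 0/15 = 0.0000
C: (11 − 17)²/17 = 36/17 = 2.1176
D: (13 − 16)²/16 = 9/16 = 0.5625
E: (26 − 22)²/22 = 16/22 = 0.7273
F: (16 − 13)²/13 = 9/13 = 0.6923
Sum = 4.335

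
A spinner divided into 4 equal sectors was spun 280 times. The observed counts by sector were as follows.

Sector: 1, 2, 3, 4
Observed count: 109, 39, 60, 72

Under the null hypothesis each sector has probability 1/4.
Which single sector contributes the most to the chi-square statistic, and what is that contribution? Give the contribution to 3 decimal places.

Expected count for each of the 4 categories: 280/4 = 70.
1: (109 − 70)²/70 = 1521/70 = 21.7286
2: (39 − 70)²/70 = 961/70 = 13.7286
3: (60 − 70)²/70 = 100/70 = 1.4286
4: (72 − 70)²/70 = 4/70 = 0.0571
The largest term is for 1: 21.729.

1, 21.729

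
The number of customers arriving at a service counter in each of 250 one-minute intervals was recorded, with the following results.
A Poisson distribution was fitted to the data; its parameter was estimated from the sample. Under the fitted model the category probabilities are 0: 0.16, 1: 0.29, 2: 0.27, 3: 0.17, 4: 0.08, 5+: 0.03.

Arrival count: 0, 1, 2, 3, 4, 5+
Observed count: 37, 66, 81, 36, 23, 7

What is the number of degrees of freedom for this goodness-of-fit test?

4

There are k = 6 categories and 1 parameter estimated from the data, so df = 6 − 1 − 1 = 4.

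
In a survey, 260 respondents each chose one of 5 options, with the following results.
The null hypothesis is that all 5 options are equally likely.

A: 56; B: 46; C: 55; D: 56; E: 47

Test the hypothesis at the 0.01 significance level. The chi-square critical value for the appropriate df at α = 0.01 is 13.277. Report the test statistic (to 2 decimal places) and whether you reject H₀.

Expected count for each of the 5 categories: 260/5 = 52.
cat         O        E   (O−E)²/E
A          56       52      0.308
B          46       52      0.692
C          55       52      0.173
D          56       52      0.308
E          47       52      0.481
Sum = 1.96
df = 4. Since 1.96 < 13.277, we do not reject H₀.

1.96; do not reject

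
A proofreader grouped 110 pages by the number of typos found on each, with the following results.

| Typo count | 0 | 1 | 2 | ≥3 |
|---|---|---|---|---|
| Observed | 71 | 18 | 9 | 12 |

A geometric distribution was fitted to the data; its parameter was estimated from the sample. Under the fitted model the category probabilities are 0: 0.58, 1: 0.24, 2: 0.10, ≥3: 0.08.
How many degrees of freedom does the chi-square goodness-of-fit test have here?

There are k = 4 categories and 1 parameter estimated from the data, so df = 4 − 1 − 1 = 2.

2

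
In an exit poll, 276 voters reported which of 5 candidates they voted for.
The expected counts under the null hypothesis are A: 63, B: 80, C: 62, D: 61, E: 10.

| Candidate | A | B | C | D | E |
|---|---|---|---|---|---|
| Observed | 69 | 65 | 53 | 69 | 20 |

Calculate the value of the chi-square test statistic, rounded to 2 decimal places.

15.74

χ² = (69−63)²/63 + (65−80)²/80 + (53−62)²/62 + (69−61)²/61 + (20−10)²/10
   = 0.571 + 2.813 + 1.306 + 1.049 + 10.000
Sum = 15.74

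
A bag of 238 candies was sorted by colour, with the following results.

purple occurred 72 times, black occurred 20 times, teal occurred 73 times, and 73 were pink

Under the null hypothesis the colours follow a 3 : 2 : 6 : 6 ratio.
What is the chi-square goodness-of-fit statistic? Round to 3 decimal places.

Ratio total = 17. Expected counts: 238×3/17 = 42, 238×2/17 = 28, 238×6/17 = 84, 238×6/17 = 84.
cat         O        E   (O−E)²/E
purple     72       42    21.4286
black      20       28     2.2857
teal       73       84     1.4405
pink       73       84     1.4405
Sum = 26.595

26.595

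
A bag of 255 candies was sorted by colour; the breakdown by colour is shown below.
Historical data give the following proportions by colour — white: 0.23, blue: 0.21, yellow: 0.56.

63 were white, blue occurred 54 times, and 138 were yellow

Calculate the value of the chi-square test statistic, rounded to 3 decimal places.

Expected counts E_i = n·p_i: 255×0.23 = 58.65, 255×0.21 = 53.55, 255×0.56 = 142.8.
cat         O        E   (O−E)²/E
white      63    58.65     0.3226
blue       54    53.55     0.0038
yellow    138    142.8     0.1613
Sum = 0.488

0.488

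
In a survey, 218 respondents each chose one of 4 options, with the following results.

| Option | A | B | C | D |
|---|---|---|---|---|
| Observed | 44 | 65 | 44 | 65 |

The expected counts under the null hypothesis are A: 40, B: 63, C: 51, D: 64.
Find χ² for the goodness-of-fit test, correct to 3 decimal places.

cat         O        E   (O−E)²/E
A          44       40     0.4000
B          65       63     0.0635
C          44       51     0.9608
D          65       64     0.0156
Sum = 1.440

1.440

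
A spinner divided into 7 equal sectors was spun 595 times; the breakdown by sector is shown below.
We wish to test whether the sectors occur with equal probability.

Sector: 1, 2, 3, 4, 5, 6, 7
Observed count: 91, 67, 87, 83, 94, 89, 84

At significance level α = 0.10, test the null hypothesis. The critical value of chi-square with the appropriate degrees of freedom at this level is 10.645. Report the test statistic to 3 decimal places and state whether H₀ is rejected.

5.482; do not reject

Under H₀ each category has probability 1/7, so each expected count is 595/7 = 85.
cat         O        E   (O−E)²/E
1          91       85     0.4235
2          67       85     3.8118
3          87       85     0.0471
4          83       85     0.0471
5          94       85     0.9529
6          89       85     0.1882
7          84       85     0.0118
Sum = 5.482
df = 6. Since 5.482 < 10.645, we do not reject H₀.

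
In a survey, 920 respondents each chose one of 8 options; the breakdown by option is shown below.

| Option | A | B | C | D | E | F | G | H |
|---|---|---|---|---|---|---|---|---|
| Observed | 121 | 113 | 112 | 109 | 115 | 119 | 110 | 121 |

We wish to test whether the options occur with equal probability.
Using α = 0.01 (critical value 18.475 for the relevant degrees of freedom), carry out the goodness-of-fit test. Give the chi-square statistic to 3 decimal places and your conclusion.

Expected count for each of the 8 categories: 920/8 = 115.
χ² = (121−115)²/115 + (113−115)²/115 + (112−115)²/115 + (109−115)²/115 + (115−115)²/115 + (119−115)²/115 + (110−115)²/115 + (121−115)²/115
   = 0.3130 + 0.0348 + 0.0783 + 0.3130 + 0.0000 + 0.1391 + 0.2174 + 0.3130
Sum = 1.409
df = 7. Since 1.409 < 18.475, we do not reject H₀.

1.409; do not reject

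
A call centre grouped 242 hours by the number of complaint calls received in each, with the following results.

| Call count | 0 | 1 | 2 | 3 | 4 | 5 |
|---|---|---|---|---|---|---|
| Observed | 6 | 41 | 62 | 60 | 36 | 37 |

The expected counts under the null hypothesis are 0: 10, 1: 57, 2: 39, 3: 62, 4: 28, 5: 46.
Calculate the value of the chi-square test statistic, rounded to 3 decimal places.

χ² = (6−10)²/10 + (41−57)²/57 + (62−39)²/39 + (60−62)²/62 + (36−28)²/28 + (37−46)²/46
   = 1.6000 + 4.4912 + 13.5641 + 0.0645 + 2.2857 + 1.7609
Sum = 23.766

23.766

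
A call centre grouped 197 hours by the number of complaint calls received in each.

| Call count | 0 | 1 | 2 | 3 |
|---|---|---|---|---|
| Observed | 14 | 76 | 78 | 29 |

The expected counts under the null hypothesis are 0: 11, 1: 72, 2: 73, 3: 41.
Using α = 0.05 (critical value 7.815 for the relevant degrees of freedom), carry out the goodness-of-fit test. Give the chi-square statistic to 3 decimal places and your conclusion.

4.895; do not reject

χ² = (14−11)²/11 + (76−72)²/72 + (78−73)²/73 + (29−41)²/41
   = 0.8182 + 0.2222 + 0.3425 + 3.5122
Sum = 4.895
df = 3. Since 4.895 < 7.815, we do not reject H₀.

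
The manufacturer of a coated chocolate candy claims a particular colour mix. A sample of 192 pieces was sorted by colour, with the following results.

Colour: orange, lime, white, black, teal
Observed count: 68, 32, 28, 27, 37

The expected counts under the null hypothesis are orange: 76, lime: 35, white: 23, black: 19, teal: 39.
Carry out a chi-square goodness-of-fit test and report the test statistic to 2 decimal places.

5.66

χ² = (68−76)²/76 + (32−35)²/35 + (28−23)²/23 + (27−19)²/19 + (37−39)²/39
   = 0.842 + 0.257 + 1.087 + 3.368 + 0.103
Sum = 5.66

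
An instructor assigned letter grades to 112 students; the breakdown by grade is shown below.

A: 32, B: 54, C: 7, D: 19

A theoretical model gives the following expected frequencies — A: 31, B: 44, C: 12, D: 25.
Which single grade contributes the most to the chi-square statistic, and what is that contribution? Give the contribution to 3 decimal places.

B, 2.273

χ² = (32−31)²/31 + (54−44)²/44 + (7−12)²/12 + (19−25)²/25
   = 0.0323 + 2.2727 + 2.0833 + 1.4400
The largest term is for B: 2.273.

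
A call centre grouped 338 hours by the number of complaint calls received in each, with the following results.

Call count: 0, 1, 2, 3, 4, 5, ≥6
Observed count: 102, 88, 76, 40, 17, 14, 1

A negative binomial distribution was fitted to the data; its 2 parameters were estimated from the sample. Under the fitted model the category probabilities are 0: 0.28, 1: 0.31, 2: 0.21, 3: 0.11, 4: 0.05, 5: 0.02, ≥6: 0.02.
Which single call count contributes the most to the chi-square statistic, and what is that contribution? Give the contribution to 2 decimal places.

5, 7.75

Expected counts E_i = n·p_i: 338×0.28 = 94.64, 338×0.31 = 104.78, 338×0.21 = 70.98, 338×0.11 = 37.18, 338×0.05 = 16.9, 338×0.02 = 6.76, 338×0.02 = 6.76.
0: (102 − 94.64)²/94.64 = 54.1696/94.64 = 0.572
1: (88 − 104.78)²/104.78 = 281.5684/104.78 = 2.687
2: (76 − 70.98)²/70.98 = 25.2004/70.98 = 0.355
3: (40 − 37.18)²/37.18 = 7.9524/37.18 = 0.214
4: (17 − 16.9)²/16.9 = 0.01/16.9 = 0.001
5: (14 − 6.76)²/6.76 = 52.4176/6.76 = 7.754
≥6: (1 − 6.76)²/6.76 = 33.1776/6.76 = 4.908
The largest term is for 5: 7.75.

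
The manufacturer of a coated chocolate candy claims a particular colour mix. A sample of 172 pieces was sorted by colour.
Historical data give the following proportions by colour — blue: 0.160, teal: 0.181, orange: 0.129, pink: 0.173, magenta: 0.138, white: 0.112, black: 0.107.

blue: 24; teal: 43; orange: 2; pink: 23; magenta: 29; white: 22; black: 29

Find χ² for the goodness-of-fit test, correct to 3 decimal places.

32.533

Expected counts E_i = n·p_i: 172×0.160 = 27.52, 172×0.181 = 31.132, 172×0.129 = 22.188, 172×0.173 = 29.756, 172×0.138 = 23.736, 172×0.112 = 19.264, 172×0.107 = 18.404.
blue: (24 − 27.52)²/27.52 = 12.3904/27.52 = 0.4502
teal: (43 − 31.132)²/31.132 = 140.849424/31.132 = 4.5243
orange: (2 − 22.188)²/22.188 = 407.555344/22.188 = 18.3683
pink: (23 − 29.756)²/29.756 = 45.643536/29.756 = 1.5339
magenta: (29 − 23.736)²/23.736 = 27.709696/23.736 = 1.1674
white: (22 − 19.264)²/19.264 = 7.485696/19.264 = 0.3886
black: (29 − 18.404)²/18.404 = 112.275216/18.404 = 6.1006
Sum = 32.533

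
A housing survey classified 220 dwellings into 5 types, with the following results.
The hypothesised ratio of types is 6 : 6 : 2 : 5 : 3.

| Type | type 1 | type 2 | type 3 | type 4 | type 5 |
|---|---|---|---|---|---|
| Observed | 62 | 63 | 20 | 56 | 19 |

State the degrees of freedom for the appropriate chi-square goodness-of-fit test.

4

There are k = 5 categories and no parameters were estimated from the data, so df = 5 − 1 = 4.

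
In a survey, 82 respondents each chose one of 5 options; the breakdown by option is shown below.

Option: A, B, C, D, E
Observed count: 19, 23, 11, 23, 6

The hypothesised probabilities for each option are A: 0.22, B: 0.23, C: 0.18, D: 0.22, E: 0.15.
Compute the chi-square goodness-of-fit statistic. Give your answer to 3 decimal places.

6.508

Expected counts E_i = n·p_i: 82×0.22 = 18.04, 82×0.23 = 18.86, 82×0.18 = 14.76, 82×0.22 = 18.04, 82×0.15 = 12.3.
χ² = (19−18.04)²/18.04 + (23−18.86)²/18.86 + (11−14.76)²/14.76 + (23−18.04)²/18.04 + (6−12.3)²/12.3
   = 0.0511 + 0.9088 + 0.9578 + 1.3637 + 3.2268
Sum = 6.508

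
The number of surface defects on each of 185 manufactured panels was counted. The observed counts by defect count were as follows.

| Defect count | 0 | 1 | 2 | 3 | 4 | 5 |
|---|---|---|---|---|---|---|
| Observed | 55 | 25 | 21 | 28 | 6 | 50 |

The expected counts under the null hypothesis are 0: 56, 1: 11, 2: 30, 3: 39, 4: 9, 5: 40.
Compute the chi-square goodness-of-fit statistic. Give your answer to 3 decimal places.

27.139

0: (55 − 56)²/56 = 1/56 = 0.0179
1: (25 − 11)²/11 = 196/11 = 17.8182
2: (21 − 30)²/30 = 81/30 = 2.7000
3: (28 − 39)²/39 = 121/39 = 3.1026
4: (6 − 9)²/9 = 9/9 = 1.0000
5: (50 − 40)²/40 = 100/40 = 2.5000
Sum = 27.139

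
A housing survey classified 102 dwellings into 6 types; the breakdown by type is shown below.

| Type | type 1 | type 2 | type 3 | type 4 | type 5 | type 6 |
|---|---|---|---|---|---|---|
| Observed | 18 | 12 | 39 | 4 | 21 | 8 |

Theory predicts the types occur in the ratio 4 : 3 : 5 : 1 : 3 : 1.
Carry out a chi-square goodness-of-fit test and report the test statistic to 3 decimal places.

Ratio total = 17. Expected counts: 102×4/17 = 24, 102×3/17 = 18, 102×5/17 = 30, 102×1/17 = 6, 102×3/17 = 18, 102×1/17 = 6.
cat         O        E   (O−E)²/E
type 1     18       24     1.5000
type 2     12       18     2.0000
type 3     39       30     2.7000
type 4      4        6     0.6667
type 5     21       18     0.5000
type 6      8        6     0.6667
Sum = 8.033

8.033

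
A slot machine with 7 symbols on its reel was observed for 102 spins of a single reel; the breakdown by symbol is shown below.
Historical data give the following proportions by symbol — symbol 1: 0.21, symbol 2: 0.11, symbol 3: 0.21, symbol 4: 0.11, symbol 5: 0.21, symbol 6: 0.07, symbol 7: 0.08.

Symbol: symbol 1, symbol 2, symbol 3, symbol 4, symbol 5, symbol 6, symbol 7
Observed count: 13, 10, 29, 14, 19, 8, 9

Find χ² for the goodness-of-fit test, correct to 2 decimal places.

Expected counts E_i = n·p_i: 102×0.21 = 21.42, 102×0.11 = 11.22, 102×0.21 = 21.42, 102×0.11 = 11.22, 102×0.21 = 21.42, 102×0.07 = 7.14, 102×0.08 = 8.16.
symbol 1: (13 − 21.42)²/21.42 = 70.8964/21.42 = 3.310
symbol 2: (10 − 11.22)²/11.22 = 1.4884/11.22 = 0.133
symbol 3: (29 − 21.42)²/21.42 = 57.4564/21.42 = 2.682
symbol 4: (14 − 11.22)²/11.22 = 7.7284/11.22 = 0.689
symbol 5: (19 − 21.42)²/21.42 = 5.8564/21.42 = 0.273
symbol 6: (8 − 7.14)²/7.14 = 0.7396/7.14 = 0.104
symbol 7: (9 − 8.16)²/8.16 = 0.7056/8.16 = 0.086
Sum = 7.28

7.28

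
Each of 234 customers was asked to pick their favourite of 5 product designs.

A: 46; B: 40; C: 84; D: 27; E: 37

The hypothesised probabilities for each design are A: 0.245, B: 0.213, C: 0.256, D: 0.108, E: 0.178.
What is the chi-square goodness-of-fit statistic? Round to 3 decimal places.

Expected counts E_i = n·p_i: 234×0.245 = 57.33, 234×0.213 = 49.842, 234×0.256 = 59.904, 234×0.108 = 25.272, 234×0.178 = 41.652.
χ² = (46−57.33)²/57.33 + (40−49.842)²/49.842 + (84−59.904)²/59.904 + (27−25.272)²/25.272 + (37−41.652)²/41.652
   = 2.2391 + 1.9434 + 9.6925 + 0.1182 + 0.5196
Sum = 14.513

14.513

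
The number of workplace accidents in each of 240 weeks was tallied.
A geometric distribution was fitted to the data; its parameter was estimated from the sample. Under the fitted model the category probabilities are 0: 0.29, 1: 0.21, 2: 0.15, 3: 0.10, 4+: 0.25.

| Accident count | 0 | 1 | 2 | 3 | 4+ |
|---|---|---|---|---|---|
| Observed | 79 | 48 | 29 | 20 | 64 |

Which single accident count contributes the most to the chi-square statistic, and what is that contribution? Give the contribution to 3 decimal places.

2, 1.361

Expected counts E_i = n·p_i: 240×0.29 = 69.6, 240×0.21 = 50.4, 240×0.15 = 36, 240×0.10 = 24, 240×0.25 = 60.
cat         O        E   (O−E)²/E
0          79     69.6     1.2695
1          48     50.4     0.1143
2          29       36     1.3611
3          20       24     0.6667
4+         64       60     0.2667
The largest term is for 2: 1.361.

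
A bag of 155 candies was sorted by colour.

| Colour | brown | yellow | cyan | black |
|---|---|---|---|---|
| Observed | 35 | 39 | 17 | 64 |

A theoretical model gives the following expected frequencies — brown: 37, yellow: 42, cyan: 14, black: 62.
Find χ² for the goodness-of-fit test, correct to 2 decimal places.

cat         O        E   (O−E)²/E
brown      35       37      0.108
yellow     39       42      0.214
cyan       17       14      0.643
black      64       62      0.065
Sum = 1.03

1.03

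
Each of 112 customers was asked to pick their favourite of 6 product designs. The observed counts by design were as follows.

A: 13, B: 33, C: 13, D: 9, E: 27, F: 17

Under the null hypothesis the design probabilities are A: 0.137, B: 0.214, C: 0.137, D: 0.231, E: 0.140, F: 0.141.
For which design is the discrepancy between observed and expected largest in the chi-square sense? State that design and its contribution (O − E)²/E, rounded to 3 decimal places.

Expected counts E_i = n·p_i: 112×0.137 = 15.344, 112×0.214 = 23.968, 112×0.137 = 15.344, 112×0.231 = 25.872, 112×0.140 = 15.68, 112×0.141 = 15.792.
cat         O        E   (O−E)²/E
A          13   15.344     0.3581
B          33   23.968     3.4036
C          13   15.344     0.3581
D           9   25.872    11.0028
E          27    15.68     8.1723
F          17   15.792     0.0924
The largest term is for D: 11.003.

D, 11.003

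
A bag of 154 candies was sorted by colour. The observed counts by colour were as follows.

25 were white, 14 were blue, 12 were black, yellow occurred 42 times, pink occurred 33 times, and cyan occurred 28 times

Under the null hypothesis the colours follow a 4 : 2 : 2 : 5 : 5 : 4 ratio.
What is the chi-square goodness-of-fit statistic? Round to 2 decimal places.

Ratio total = 22. Expected counts: 154×4/22 = 28, 154×2/22 = 14, 154×2/22 = 14, 154×5/22 = 35, 154×5/22 = 35, 154×4/22 = 28.
white: (25 − 28)²/28 = 9/28 = 0.321
blue: (14 − 14)²/14 = 0/14 = 0.000
black: (12 − 14)²/14 = 4/14 = 0.286
yellow: (42 − 35)²/35 = 49/35 = 1.400
pink: (33 − 35)²/35 = 4/35 = 0.114
cyan: (28 − 28)²/28 = 0/28 = 0.000
Sum = 2.12

2.12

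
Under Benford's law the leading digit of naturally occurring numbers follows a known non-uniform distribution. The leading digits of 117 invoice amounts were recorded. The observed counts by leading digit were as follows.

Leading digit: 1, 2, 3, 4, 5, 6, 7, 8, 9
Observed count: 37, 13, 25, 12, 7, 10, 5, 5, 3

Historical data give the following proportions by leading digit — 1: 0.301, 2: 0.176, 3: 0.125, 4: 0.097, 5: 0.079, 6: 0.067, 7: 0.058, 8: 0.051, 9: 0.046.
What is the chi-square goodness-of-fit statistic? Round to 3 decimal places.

13.108

Expected counts E_i = n·p_i: 117×0.301 = 35.217, 117×0.176 = 20.592, 117×0.125 = 14.625, 117×0.097 = 11.349, 117×0.079 = 9.243, 117×0.067 = 7.839, 117×0.058 = 6.786, 117×0.051 = 5.967, 117×0.046 = 5.382.
χ² = (37−35.217)²/35.217 + (13−20.592)²/20.592 + (25−14.625)²/14.625 + (12−11.349)²/11.349 + (7−9.243)²/9.243 + (10−7.839)²/7.839 + (5−6.786)²/6.786 + (5−5.967)²/5.967 + (3−5.382)²/5.382
   = 0.0903 + 2.7991 + 7.3600 + 0.0373 + 0.5443 + 0.5957 + 0.4701 + 0.1567 + 1.0542
Sum = 13.108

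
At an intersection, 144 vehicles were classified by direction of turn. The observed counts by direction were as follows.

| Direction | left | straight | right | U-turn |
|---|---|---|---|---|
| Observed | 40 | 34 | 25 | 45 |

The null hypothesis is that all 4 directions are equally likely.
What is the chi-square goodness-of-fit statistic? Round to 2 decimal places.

6.17

Under H₀ each category has probability 1/4, so each expected count is 144/4 = 36.
left: (40 − 36)²/36 = 16/36 = 0.444
straight: (34 − 36)²/36 = 4/36 = 0.111
right: (25 − 36)²/36 = 121/36 = 3.361
U-turn: (45 − 36)²/36 = 81/36 = 2.250
Sum = 6.17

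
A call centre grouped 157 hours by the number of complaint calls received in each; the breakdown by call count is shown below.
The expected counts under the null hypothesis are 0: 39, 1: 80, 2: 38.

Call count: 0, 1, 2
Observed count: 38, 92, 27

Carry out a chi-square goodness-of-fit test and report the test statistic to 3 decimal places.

5.010

cat         O        E   (O−E)²/E
0          38       39     0.0256
1          92       80     1.8000
2          27       38     3.1842
Sum = 5.010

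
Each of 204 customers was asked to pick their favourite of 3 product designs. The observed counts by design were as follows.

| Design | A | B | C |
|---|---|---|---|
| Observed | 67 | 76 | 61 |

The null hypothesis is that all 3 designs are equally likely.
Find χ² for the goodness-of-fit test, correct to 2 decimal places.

Under H₀ each category has probability 1/3, so each expected count is 204/3 = 68.
A: (67 − 68)²/68 = 1/68 = 0.015
B: (76 − 68)²/68 = 64/68 = 0.941
C: (61 − 68)²/68 = 49/68 = 0.721
Sum = 1.68

1.68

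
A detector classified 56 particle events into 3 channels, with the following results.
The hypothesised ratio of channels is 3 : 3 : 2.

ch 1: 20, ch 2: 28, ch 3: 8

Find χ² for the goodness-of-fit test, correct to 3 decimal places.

4.952

Ratio total = 8. Expected counts: 56×3/8 = 21, 56×3/8 = 21, 56×2/8 = 14.
χ² = (20−21)²/21 + (28−21)²/21 + (8−14)²/14
   = 0.0476 + 2.3333 + 2.5714
Sum = 4.952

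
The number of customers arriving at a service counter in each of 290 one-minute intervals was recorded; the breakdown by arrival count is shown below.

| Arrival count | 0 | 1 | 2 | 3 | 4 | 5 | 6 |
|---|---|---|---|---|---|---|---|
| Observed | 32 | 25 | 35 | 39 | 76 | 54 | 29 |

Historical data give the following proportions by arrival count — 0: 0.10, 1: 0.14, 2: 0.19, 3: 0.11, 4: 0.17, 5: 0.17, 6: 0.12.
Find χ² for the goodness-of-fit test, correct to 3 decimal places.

31.092

Expected counts E_i = n·p_i: 290×0.10 = 29, 290×0.14 = 40.6, 290×0.19 = 55.1, 290×0.11 = 31.9, 290×0.17 = 49.3, 290×0.17 = 49.3, 290×0.12 = 34.8.
0: (32 − 29)²/29 = 9/29 = 0.3103
1: (25 − 40.6)²/40.6 = 243.36/40.6 = 5.9941
2: (35 − 55.1)²/55.1 = 404.01/55.1 = 7.3323
3: (39 − 31.9)²/31.9 = 50.41/31.9 = 1.5803
4: (76 − 49.3)²/49.3 = 712.89/49.3 = 14.4602
5: (54 − 49.3)²/49.3 = 22.09/49.3 = 0.4481
6: (29 − 34.8)²/34.8 = 33.64/34.8 = 0.9667
Sum = 31.092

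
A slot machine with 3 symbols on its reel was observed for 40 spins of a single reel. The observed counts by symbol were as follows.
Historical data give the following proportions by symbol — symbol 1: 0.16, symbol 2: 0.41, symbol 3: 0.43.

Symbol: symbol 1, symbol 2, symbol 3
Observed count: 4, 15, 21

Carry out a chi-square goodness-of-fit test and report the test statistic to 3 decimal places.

1.859

Expected counts E_i = n·p_i: 40×0.16 = 6.4, 40×0.41 = 16.4, 40×0.43 = 17.2.
cat           O        E   (O−E)²/E
symbol 1      4      6.4     0.9000
symbol 2     15     16.4     0.1195
symbol 3     21     17.2     0.8395
Sum = 1.859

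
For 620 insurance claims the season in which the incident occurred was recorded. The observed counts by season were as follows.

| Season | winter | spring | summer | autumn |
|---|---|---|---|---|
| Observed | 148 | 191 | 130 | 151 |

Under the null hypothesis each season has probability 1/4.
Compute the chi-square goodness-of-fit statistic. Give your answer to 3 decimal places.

Under H₀ each category has probability 1/4, so each expected count is 620/4 = 155.
cat         O        E   (O−E)²/E
winter    148      155     0.3161
spring    191      155     8.3613
summer    130      155     4.0323
autumn    151      155     0.1032
Sum = 12.813

12.813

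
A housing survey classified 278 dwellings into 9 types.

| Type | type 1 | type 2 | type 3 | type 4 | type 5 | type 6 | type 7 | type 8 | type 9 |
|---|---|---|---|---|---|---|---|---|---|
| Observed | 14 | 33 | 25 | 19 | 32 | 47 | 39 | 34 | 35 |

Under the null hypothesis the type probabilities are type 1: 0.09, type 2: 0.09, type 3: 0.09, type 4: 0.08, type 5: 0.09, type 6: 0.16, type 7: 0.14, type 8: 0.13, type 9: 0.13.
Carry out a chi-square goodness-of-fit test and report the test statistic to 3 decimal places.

Expected counts E_i = n·p_i: 278×0.09 = 25.02, 278×0.09 = 25.02, 278×0.09 = 25.02, 278×0.08 = 22.24, 278×0.09 = 25.02, 278×0.16 = 44.48, 278×0.14 = 38.92, 278×0.13 = 36.14, 278×0.13 = 36.14.
cat         O        E   (O−E)²/E
type 1     14    25.02     4.8537
type 2     33    25.02     2.5452
type 3     25    25.02     0.0000
type 4     19    22.24     0.4720
type 5     32    25.02     1.9473
type 6     47    44.48     0.1428
type 7     39    38.92     0.0002
type 8     34    36.14     0.1267
type 9     35    36.14     0.0360
Sum = 10.124

10.124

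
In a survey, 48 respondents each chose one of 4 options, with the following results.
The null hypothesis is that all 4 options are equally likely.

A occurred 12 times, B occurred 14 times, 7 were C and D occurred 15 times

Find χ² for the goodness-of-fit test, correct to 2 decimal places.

3.17

Under H₀ each category has probability 1/4, so each expected count is 48/4 = 12.
A: (12 − 12)²/12 = 0/12 = 0.000
B: (14 − 12)²/12 = 4/12 = 0.333
C: (7 − 12)²/12 = 25/12 = 2.083
D: (15 − 12)²/12 = 9/12 = 0.750
Sum = 3.17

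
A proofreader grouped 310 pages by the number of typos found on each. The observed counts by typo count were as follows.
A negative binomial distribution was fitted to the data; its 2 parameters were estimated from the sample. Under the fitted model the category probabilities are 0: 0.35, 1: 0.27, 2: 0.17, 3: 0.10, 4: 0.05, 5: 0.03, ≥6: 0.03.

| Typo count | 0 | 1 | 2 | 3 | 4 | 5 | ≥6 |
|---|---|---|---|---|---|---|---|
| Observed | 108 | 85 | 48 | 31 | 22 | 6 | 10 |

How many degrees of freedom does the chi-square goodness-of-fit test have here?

4

There are k = 7 categories and 2 parameters estimated from the data, so df = 7 − 1 − 2 = 4.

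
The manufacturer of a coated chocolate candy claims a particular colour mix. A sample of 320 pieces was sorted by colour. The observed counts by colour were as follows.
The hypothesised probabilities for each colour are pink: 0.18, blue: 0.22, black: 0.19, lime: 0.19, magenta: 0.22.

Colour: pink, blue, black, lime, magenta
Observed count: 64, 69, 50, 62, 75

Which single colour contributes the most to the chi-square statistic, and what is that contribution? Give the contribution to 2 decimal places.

black, 1.92

Expected counts E_i = n·p_i: 320×0.18 = 57.6, 320×0.22 = 70.4, 320×0.19 = 60.8, 320×0.19 = 60.8, 320×0.22 = 70.4.
cat          O        E   (O−E)²/E
pink        64     57.6      0.711
blue        69     70.4      0.028
black       50     60.8      1.918
lime        62     60.8      0.024
magenta     75     70.4      0.301
The largest term is for black: 1.92.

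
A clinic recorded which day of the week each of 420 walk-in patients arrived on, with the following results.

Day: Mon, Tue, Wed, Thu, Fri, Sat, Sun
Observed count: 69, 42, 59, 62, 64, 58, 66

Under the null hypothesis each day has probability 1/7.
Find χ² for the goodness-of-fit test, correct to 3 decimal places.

Expected count for each of the 7 categories: 420/7 = 60.
χ² = (69−60)²/60 + (42−60)²/60 + (59−60)²/60 + (62−60)²/60 + (64−60)²/60 + (58−60)²/60 + (66−60)²/60
   = 1.3500 + 5.4000 + 0.0167 + 0.0667 + 0.2667 + 0.0667 + 0.6000
Sum = 7.767

7.767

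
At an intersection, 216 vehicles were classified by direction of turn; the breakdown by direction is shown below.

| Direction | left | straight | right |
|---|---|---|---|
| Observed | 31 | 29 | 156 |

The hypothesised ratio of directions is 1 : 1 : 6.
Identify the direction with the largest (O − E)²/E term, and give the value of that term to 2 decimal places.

Ratio total = 8. Expected counts: 216×1/8 = 27, 216×1/8 = 27, 216×6/8 = 162.
cat           O        E   (O−E)²/E
left         31       27      0.593
straight     29       27      0.148
right       156      162      0.222
The largest term is for left: 0.59.

left, 0.59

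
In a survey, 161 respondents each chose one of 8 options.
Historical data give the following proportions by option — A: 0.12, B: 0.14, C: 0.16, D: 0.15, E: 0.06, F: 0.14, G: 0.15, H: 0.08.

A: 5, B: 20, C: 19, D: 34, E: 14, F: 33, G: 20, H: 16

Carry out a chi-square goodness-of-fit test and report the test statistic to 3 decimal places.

24.965

Expected counts E_i = n·p_i: 161×0.12 = 19.32, 161×0.14 = 22.54, 161×0.16 = 25.76, 161×0.15 = 24.15, 161×0.06 = 9.66, 161×0.14 = 22.54, 161×0.15 = 24.15, 161×0.08 = 12.88.
χ² = (5−19.32)²/19.32 + (20−22.54)²/22.54 + (19−25.76)²/25.76 + (34−24.15)²/24.15 + (14−9.66)²/9.66 + (33−22.54)²/22.54 + (20−24.15)²/24.15 + (16−12.88)²/12.88
   = 10.6140 + 0.2862 + 1.7740 + 4.0175 + 1.9499 + 4.8541 + 0.7131 + 0.7558
Sum = 24.965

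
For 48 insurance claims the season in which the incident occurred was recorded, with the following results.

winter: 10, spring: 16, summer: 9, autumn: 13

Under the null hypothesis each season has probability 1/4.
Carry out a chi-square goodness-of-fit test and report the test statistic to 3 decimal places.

Expected count for each of the 4 categories: 48/4 = 12.
cat         O        E   (O−E)²/E
winter     10       12     0.3333
spring     16       12     1.3333
summer      9       12     0.7500
autumn     13       12     0.0833
Sum = 2.500

2.500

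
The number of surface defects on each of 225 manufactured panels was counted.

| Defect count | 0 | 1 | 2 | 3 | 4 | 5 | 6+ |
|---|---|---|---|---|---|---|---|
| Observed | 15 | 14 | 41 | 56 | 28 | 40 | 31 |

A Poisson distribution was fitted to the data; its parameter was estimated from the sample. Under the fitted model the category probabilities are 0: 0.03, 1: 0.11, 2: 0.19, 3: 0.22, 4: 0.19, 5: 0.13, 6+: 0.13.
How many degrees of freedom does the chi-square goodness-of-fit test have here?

5

There are k = 7 categories and 1 parameter estimated from the data, so df = 7 − 1 − 1 = 5.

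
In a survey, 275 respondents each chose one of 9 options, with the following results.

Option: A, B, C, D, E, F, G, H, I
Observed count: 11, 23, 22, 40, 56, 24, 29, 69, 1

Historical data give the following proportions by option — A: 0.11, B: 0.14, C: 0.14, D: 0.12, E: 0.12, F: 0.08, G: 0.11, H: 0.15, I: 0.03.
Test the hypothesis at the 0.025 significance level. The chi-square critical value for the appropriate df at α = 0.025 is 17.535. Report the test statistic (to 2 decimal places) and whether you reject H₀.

Expected counts E_i = n·p_i: 275×0.11 = 30.25, 275×0.14 = 38.5, 275×0.14 = 38.5, 275×0.12 = 33, 275×0.12 = 33, 275×0.08 = 22, 275×0.11 = 30.25, 275×0.15 = 41.25, 275×0.03 = 8.25.
A: (11 − 30.25)²/30.25 = 370.5625/30.25 = 12.250
B: (23 − 38.5)²/38.5 = 240.25/38.5 = 6.240
C: (22 − 38.5)²/38.5 = 272.25/38.5 = 7.071
D: (40 − 33)²/33 = 49/33 = 1.485
E: (56 − 33)²/33 = 529/33 = 16.030
F: (24 − 22)²/22 = 4/22 = 0.182
G: (29 − 30.25)²/30.25 = 1.5625/30.25 = 0.052
H: (69 − 41.25)²/41.25 = 770.0625/41.25 = 18.668
I: (1 − 8.25)²/8.25 = 52.5625/8.25 = 6.371
Sum = 68.35
df = 8. Since 68.35 > 17.535, we reject H₀.

68.35; reject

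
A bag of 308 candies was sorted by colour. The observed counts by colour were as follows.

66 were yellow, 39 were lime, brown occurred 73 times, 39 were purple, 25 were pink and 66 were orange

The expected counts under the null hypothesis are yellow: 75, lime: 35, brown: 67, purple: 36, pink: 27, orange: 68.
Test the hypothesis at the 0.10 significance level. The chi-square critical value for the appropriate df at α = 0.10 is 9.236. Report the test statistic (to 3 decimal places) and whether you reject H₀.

χ² = (66−75)²/75 + (39−35)²/35 + (73−67)²/67 + (39−36)²/36 + (25−27)²/27 + (66−68)²/68
   = 1.0800 + 0.4571 + 0.5373 + 0.2500 + 0.1481 + 0.0588
Sum = 2.531
df = 5. Since 2.531 < 9.236, we do not reject H₀.

2.531; do not reject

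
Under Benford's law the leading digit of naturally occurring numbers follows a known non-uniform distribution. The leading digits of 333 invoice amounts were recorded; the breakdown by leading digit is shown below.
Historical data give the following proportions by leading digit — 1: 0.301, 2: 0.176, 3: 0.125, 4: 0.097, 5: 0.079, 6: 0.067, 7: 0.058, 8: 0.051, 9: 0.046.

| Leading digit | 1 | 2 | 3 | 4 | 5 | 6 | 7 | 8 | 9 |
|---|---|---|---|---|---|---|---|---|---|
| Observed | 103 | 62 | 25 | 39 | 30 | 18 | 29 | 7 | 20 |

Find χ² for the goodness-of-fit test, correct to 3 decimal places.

21.810

Expected counts E_i = n·p_i: 333×0.301 = 100.233, 333×0.176 = 58.608, 333×0.125 = 41.625, 333×0.097 = 32.301, 333×0.079 = 26.307, 333×0.067 = 22.311, 333×0.058 = 19.314, 333×0.051 = 16.983, 333×0.046 = 15.318.
cat         O        E   (O−E)²/E
1         103  100.233     0.0764
2          62   58.608     0.1963
3          25   41.625     6.6400
4          39   32.301     1.3893
5          30   26.307     0.5184
6          18   22.311     0.8330
7          29   19.314     4.8575
8           7   16.983     5.8682
9          20   15.318     1.4311
Sum = 21.810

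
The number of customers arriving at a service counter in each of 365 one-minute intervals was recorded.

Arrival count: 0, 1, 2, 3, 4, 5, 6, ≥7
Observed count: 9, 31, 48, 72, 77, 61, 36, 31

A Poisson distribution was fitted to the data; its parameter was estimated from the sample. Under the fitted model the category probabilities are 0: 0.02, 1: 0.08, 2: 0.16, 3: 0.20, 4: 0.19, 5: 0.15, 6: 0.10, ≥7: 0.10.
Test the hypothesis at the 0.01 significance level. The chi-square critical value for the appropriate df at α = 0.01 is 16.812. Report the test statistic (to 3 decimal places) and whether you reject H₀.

Expected counts E_i = n·p_i: 365×0.02 = 7.3, 365×0.08 = 29.2, 365×0.16 = 58.4, 365×0.20 = 73, 365×0.19 = 69.35, 365×0.15 = 54.75, 365×0.10 = 36.5, 365×0.10 = 36.5.
cat         O        E   (O−E)²/E
0           9      7.3     0.3959
1          31     29.2     0.1110
2          48     58.4     1.8521
3          72       73     0.0137
4          77    69.35     0.8439
5          61    54.75     0.7135
6          36     36.5     0.0068
≥7         31     36.5     0.8288
Sum = 4.766
df = 6. Since 4.766 < 16.812, we do not reject H₀.

4.766; do not reject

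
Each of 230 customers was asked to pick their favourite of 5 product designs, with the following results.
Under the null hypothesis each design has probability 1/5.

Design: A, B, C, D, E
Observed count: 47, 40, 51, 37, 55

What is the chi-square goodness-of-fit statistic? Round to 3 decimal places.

Expected count for each of the 5 categories: 230/5 = 46.
A: (47 − 46)²/46 = 1/46 = 0.0217
B: (40 − 46)²/46 = 36/46 = 0.7826
C: (51 − 46)²/46 = 25/46 = 0.5435
D: (37 − 46)²/46 = 81/46 = 1.7609
E: (55 − 46)²/46 = 81/46 = 1.7609
Sum = 4.870

4.870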